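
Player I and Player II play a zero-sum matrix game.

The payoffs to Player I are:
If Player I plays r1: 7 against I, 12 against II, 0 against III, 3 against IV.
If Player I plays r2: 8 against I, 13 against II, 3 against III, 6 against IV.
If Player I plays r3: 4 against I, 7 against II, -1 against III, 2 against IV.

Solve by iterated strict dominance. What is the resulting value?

Column I is strictly dominated by III for Player II (0<7, 3<8, -1<4); eliminate I.
Row r1 is strictly dominated by row r2 (13>12, 3>0, 6>3); eliminate r1.
Column IV is strictly dominated by III for Player II (3<6, -1<2); eliminate IV.
Column II is strictly dominated by III for Player II (3<13, -1<7); eliminate II.
Row r3 is strictly dominated by row r2 (3>-1); eliminate r3.
Only (r2, III) remains, with payoff 3.

3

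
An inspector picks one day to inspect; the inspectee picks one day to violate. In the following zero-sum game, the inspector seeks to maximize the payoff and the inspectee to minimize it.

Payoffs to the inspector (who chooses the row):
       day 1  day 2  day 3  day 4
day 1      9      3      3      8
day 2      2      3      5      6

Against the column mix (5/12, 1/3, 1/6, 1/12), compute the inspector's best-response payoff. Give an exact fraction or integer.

day 1: (9)·(5/12) + (3)·(1/3) + (3)·(1/6) + (8)·(1/12) = 71/12.
day 2: (2)·(5/12) + (3)·(1/3) + (5)·(1/6) + (6)·(1/12) = 19/6.
The best pure response is day 1 with expected payoff 71/12.

71/12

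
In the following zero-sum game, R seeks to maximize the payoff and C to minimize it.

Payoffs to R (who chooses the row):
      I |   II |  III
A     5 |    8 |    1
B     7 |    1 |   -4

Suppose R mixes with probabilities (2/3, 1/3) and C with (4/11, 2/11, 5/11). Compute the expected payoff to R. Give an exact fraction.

92/33

Against (4/11, 2/11, 5/11), each row's expected payoff is A: 41/11; B: 10/11.
Taking the (2/3, 1/3)-weighted average: (2/3)·(41/11) + (1/3)·(10/11) = 92/33.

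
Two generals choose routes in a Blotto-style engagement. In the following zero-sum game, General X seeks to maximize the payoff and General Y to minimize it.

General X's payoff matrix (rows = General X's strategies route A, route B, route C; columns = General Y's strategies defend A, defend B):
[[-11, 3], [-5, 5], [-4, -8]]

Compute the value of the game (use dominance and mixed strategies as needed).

-30/7

Row route A is strictly dominated by row route B, so General X never plays it.
The remaining 2×2 game on (route B, route C) × (defend A, defend B) has no saddle point. Let General X play route B with probability p; indifference gives −5p − 4(1−p) = 5p − 8(1−p), so p = 2/7.
Similarly General Y's optimal q on defend A is 13/14, and the value is -5·(13/14) + (5)·(1/14) = -30/7.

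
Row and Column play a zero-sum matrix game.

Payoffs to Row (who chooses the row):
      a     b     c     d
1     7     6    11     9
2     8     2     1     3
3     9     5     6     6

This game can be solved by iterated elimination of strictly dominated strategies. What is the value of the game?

6

Column a is strictly dominated by b for Column (6<7, 2<8, 5<9); eliminate a.
Column d is strictly dominated by b for Column (6<9, 2<3, 5<6); eliminate d.
Row 3 is strictly dominated by row 1 (6>5, 11>6); eliminate 3.
Row 2 is strictly dominated by row 1 (6>2, 11>1); eliminate 2.
Column c is strictly dominated by b for Column (6<11); eliminate c.
Only (1, b) remains, with payoff 6.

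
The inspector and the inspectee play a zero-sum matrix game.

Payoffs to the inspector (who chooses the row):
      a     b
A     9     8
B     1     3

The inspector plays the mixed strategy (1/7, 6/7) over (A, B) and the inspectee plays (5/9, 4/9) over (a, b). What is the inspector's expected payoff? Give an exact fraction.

Against (5/9, 4/9), each row's expected payoff is A: 77/9; B: 17/9.
Taking the (1/7, 6/7)-weighted average: (1/7)·(77/9) + (6/7)·(17/9) = 179/63.

179/63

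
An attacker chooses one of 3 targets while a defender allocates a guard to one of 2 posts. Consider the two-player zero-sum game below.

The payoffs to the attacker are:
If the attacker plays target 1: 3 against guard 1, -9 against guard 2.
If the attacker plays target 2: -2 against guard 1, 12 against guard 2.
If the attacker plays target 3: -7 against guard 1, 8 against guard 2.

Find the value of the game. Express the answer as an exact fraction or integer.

9/13

Row target 3 is strictly dominated by row target 2, so the attacker never plays it.
The remaining 2×2 game on (target 1, target 2) × (guard 1, guard 2) has no saddle point. Let the attacker play target 1 with probability p; indifference gives 3p − 2(1−p) = −9p + 12(1−p), so p = 7/13.
Similarly the defender's optimal q on guard 1 is 21/26, and the value is 3·(21/26) + (-9)·(5/26) = 9/13.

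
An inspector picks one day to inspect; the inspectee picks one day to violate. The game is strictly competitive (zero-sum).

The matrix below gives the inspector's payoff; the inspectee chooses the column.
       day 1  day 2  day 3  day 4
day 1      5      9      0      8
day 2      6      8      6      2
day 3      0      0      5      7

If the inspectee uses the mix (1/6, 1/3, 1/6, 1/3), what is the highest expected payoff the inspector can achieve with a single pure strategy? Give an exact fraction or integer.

day 1: (5)·(1/6) + (9)·(1/3) + (0)·(1/6) + (8)·(1/3) = 13/2.
day 2: (6)·(1/6) + (8)·(1/3) + (6)·(1/6) + (2)·(1/3) = 16/3.
day 3: (0)·(1/6) + (0)·(1/3) + (5)·(1/6) + (7)·(1/3) = 19/6.
The best pure response is day 1 with expected payoff 13/2.

13/2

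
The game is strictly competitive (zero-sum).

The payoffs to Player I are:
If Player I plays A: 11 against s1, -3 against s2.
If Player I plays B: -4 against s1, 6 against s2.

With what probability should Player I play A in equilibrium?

Row minima are -3 and -4, so Player I's maximin is -3; column maxima are 11 and 6, so Player II's minimax is 6. These differ, so the equilibrium is in mixed strategies.
Let Player I play A with probability p. Player II is indifferent when 11p − 4(1−p) = −3p + 6(1−p), giving p = 5/12.

5/12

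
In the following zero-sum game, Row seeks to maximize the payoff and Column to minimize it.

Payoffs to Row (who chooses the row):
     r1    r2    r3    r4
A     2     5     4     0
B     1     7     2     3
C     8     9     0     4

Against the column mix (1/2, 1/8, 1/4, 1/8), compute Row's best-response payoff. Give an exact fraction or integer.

45/8

A: (2)·(1/2) + (5)·(1/8) + (4)·(1/4) + (0)·(1/8) = 21/8.
B: (1)·(1/2) + (7)·(1/8) + (2)·(1/4) + (3)·(1/8) = 9/4.
C: (8)·(1/2) + (9)·(1/8) + (0)·(1/4) + (4)·(1/8) = 45/8.
The best pure response is C with expected payoff 45/8.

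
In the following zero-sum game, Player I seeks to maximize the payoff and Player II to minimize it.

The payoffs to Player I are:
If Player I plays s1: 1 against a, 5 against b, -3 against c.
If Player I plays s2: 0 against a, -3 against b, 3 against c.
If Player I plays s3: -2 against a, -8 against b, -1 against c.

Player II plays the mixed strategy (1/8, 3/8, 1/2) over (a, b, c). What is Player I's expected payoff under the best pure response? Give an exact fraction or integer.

s1: (1)·(1/8) + (5)·(3/8) + (-3)·(1/2) = 1/2.
s2: (0)·(1/8) + (-3)·(3/8) + (3)·(1/2) = 3/8.
s3: (-2)·(1/8) + (-8)·(3/8) + (-1)·(1/2) = -15/4.
The best pure response is s1 with expected payoff 1/2.

1/2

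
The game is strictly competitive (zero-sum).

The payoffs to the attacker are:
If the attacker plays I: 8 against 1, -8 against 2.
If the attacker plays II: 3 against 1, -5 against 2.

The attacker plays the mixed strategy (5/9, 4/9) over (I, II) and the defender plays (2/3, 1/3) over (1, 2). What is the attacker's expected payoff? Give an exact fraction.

44/27

Against (2/3, 1/3), each row's expected payoff is I: 8/3; II: 1/3.
Taking the (5/9, 4/9)-weighted average: (5/9)·(8/3) + (4/9)·(1/3) = 44/27.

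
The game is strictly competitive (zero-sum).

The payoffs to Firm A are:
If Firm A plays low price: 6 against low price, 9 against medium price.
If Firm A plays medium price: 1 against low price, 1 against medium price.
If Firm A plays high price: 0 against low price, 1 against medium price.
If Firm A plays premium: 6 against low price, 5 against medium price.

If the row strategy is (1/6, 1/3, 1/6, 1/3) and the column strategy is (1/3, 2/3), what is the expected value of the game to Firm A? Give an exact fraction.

Against (1/3, 2/3), each row's expected payoff is low price: 8; medium price: 1; high price: 2/3; premium: 16/3.
Taking the (1/6, 1/3, 1/6, 1/3)-weighted average: (1/6)·(8) + (1/3)·(1) + (1/6)·(2/3) + (1/3)·(16/3) = 32/9.

32/9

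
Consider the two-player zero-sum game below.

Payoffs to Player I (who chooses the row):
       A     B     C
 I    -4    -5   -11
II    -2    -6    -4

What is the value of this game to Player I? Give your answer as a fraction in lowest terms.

Column A is strictly dominated by B for Player II (it gives Player I more in every row).
The remaining 2×2 game on (I, II) × (B, C) has no saddle point. Let Player I play I with probability p; indifference gives −5p − 6(1−p) = −11p − 4(1−p), so p = 1/4.
Similarly Player II's optimal q on B is 7/8, and the value is -5·(7/8) + (-11)·(1/8) = -23/4.

-23/4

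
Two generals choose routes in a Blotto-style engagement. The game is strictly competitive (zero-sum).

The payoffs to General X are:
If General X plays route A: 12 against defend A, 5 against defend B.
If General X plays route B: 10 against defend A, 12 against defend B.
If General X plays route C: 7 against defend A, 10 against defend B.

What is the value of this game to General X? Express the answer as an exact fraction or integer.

94/9

Row route C is strictly dominated by row route B, so General X never plays it.
The remaining 2×2 game on (route A, route B) × (defend A, defend B) has no saddle point. Let General X play route A with probability p; indifference gives 12p + 10(1−p) = 5p + 12(1−p), so p = 2/9.
Similarly General Y's optimal q on defend A is 7/9, and the value is 12·(7/9) + (5)·(2/9) = 94/9.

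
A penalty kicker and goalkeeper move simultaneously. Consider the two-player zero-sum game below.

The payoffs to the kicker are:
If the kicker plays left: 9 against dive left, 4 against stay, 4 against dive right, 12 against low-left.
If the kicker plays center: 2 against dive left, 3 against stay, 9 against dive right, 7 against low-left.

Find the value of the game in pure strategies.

4

Row minima: 4, 2 → the kicker's maximin is 4.
Column maxima: 9, 4, 9, 12 → the goalkeeper's minimax is 4.
They coincide at (left, stay), so the value is 4.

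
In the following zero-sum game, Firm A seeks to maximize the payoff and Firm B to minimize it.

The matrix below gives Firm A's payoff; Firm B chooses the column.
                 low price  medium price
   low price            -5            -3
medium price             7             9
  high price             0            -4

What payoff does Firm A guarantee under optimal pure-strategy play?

7

Row minima: -5, 7, -4 → Firm A's maximin is 7.
Column maxima: 7, 9 → Firm B's minimax is 7.
They coincide at (medium price, low price), so the value is 7.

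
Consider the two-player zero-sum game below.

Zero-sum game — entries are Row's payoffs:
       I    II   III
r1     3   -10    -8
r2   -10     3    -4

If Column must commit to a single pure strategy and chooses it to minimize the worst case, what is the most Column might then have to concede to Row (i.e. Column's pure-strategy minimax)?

The worst case (largest entry) in each column is I: 3, II: 3, III: -4.
The best (smallest) of these is -4.

-4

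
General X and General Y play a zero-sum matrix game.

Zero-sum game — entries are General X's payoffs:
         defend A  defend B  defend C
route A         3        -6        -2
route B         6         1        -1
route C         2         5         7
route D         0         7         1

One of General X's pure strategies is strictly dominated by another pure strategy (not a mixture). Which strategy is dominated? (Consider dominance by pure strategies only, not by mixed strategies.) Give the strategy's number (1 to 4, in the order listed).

1

Compare route A with route B: 6 > 3, 1 > -6, -1 > -2.
So route B strictly dominates route A for General X; route A is strictly dominated.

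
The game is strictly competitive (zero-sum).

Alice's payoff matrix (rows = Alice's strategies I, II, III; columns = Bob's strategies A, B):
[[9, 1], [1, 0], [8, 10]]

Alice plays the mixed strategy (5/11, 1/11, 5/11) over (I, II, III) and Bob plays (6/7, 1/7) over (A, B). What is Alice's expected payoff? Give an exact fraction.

571/77

Against (6/7, 1/7), each row's expected payoff is I: 55/7; II: 6/7; III: 58/7.
Taking the (5/11, 1/11, 5/11)-weighted average: (5/11)·(55/7) + (1/11)·(6/7) + (5/11)·(58/7) = 571/77.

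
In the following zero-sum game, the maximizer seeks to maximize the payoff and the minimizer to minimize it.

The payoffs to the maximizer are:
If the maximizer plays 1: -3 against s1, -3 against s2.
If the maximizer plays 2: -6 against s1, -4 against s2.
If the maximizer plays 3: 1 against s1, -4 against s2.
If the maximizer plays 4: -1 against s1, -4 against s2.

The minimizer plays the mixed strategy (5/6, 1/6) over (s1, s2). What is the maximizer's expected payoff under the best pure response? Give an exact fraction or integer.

1: (-3)·(5/6) + (-3)·(1/6) = -3.
2: (-6)·(5/6) + (-4)·(1/6) = -17/3.
3: (1)·(5/6) + (-4)·(1/6) = 1/6.
4: (-1)·(5/6) + (-4)·(1/6) = -3/2.
The best pure response is 3 with expected payoff 1/6.

1/6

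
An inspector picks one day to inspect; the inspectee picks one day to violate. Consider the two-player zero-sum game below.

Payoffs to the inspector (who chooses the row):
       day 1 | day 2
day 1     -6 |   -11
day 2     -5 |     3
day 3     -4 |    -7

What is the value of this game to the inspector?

-47/11

Row day 1 is strictly dominated by row day 3, so the inspector never plays it.
The remaining 2×2 game on (day 2, day 3) × (day 1, day 2) has no saddle point. Let the inspector play day 2 with probability p; indifference gives −5p − 4(1−p) = 3p − 7(1−p), so p = 3/11.
Similarly the inspectee's optimal q on day 1 is 10/11, and the value is -5·(10/11) + (3)·(1/11) = -47/11.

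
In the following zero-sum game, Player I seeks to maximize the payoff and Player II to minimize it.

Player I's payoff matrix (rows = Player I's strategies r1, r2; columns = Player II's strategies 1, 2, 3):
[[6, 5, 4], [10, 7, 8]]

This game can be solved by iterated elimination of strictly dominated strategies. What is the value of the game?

Column 1 is strictly dominated by 2 for Player II (5<6, 7<10); eliminate 1.
Row r1 is strictly dominated by row r2 (7>5, 8>4); eliminate r1.
Column 3 is strictly dominated by 2 for Player II (7<8); eliminate 3.
Only (r2, 2) remains, with payoff 7.

7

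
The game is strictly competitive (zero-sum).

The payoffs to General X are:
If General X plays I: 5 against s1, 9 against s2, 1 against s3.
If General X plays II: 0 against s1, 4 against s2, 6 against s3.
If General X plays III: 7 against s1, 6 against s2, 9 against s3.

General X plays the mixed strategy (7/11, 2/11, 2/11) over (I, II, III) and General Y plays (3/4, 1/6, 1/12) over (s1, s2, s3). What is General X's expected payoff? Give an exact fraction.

Against (3/4, 1/6, 1/12), each row's expected payoff is I: 16/3; II: 7/6; III: 7.
Taking the (7/11, 2/11, 2/11)-weighted average: (7/11)·(16/3) + (2/11)·(7/6) + (2/11)·(7) = 161/33.

161/33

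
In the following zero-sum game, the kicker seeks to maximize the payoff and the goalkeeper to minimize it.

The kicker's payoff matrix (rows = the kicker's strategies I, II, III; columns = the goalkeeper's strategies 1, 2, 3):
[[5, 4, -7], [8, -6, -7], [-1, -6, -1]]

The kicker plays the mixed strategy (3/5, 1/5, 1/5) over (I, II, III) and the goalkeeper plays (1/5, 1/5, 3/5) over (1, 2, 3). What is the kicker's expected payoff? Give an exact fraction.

-13/5

Against (1/5, 1/5, 3/5), each row's expected payoff is I: -12/5; II: -19/5; III: -2.
Taking the (3/5, 1/5, 1/5)-weighted average: (3/5)·(-12/5) + (1/5)·(-19/5) + (1/5)·(-2) = -13/5.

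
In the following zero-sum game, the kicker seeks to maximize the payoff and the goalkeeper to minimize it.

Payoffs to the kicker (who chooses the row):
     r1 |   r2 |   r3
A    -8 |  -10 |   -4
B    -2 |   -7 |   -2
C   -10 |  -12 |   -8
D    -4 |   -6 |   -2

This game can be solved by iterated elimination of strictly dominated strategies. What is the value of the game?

Row A is strictly dominated by row B (-2>-8, -7>-10, -2>-4); eliminate A.
Row C is strictly dominated by row B (-2>-10, -7>-12, -2>-8); eliminate C.
Column r3 is strictly dominated by r2 for the goalkeeper (-7<-2, -6<-2); eliminate r3.
Column r1 is strictly dominated by r2 for the goalkeeper (-7<-2, -6<-4); eliminate r1.
Row B is strictly dominated by row D (-6>-7); eliminate B.
Only (D, r2) remains, with payoff -6.

-6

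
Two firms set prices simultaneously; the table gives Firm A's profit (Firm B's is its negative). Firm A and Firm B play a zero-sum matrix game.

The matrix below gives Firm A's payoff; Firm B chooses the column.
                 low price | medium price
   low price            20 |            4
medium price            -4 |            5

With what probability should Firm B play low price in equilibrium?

1/25

Row minima are 4 and -4, so Firm A's maximin is 4; column maxima are 20 and 5, so Firm B's minimax is 5. These differ, so the equilibrium is in mixed strategies.
Let Firm B play low price with probability q. Firm A is indifferent when 20q + 4(1−q) = −4q + 5(1−q), giving q = 1/25.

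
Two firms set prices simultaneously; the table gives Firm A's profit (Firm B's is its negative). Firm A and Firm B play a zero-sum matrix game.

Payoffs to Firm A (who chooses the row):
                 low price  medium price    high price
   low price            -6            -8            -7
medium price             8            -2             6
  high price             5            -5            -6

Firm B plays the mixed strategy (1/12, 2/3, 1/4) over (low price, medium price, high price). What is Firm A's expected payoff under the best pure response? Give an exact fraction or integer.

5/6

low price: (-6)·(1/12) + (-8)·(2/3) + (-7)·(1/4) = -91/12.
medium price: (8)·(1/12) + (-2)·(2/3) + (6)·(1/4) = 5/6.
high price: (5)·(1/12) + (-5)·(2/3) + (-6)·(1/4) = -53/12.
The best pure response is medium price with expected payoff 5/6.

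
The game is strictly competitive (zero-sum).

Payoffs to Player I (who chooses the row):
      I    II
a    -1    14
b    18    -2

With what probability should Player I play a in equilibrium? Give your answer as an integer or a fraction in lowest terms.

4/7

Row minima are -1 and -2, so Player I's maximin is -1; column maxima are 18 and 14, so Player II's minimax is 14. These differ, so the equilibrium is in mixed strategies.
Let Player I play a with probability p. Player II is indifferent when −p + 18(1−p) = 14p − 2(1−p), giving p = 4/7.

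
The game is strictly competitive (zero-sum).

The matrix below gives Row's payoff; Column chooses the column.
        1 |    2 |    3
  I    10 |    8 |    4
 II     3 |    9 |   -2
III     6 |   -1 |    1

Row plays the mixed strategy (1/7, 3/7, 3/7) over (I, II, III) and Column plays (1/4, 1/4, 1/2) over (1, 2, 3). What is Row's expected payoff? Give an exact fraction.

71/28

Against (1/4, 1/4, 1/2), each row's expected payoff is I: 13/2; II: 2; III: 7/4.
Taking the (1/7, 3/7, 3/7)-weighted average: (1/7)·(13/2) + (3/7)·(2) + (3/7)·(7/4) = 71/28.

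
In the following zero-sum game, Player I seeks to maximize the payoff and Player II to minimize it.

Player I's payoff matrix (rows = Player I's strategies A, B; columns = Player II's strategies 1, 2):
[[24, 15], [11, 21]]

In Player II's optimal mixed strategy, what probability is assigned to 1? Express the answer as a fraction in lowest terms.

6/19

Row minima are 15 and 11, so Player I's maximin is 15; column maxima are 24 and 21, so Player II's minimax is 21. These differ, so the equilibrium is in mixed strategies.
Let Player II play 1 with probability q. Player I is indifferent when 24q + 15(1−q) = 11q + 21(1−q), giving q = 6/19.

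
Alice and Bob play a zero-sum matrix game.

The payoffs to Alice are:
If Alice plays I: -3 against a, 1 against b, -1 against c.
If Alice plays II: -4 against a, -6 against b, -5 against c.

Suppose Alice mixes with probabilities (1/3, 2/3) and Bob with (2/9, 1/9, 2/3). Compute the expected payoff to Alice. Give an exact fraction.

-11/3

Against (2/9, 1/9, 2/3), each row's expected payoff is I: -11/9; II: -44/9.
Taking the (1/3, 2/3)-weighted average: (1/3)·(-11/9) + (2/3)·(-44/9) = -11/3.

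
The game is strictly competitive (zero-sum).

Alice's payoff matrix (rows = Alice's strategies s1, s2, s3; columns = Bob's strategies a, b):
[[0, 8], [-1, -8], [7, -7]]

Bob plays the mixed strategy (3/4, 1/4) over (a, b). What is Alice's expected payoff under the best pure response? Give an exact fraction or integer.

s1: (0)·(3/4) + (8)·(1/4) = 2.
s2: (-1)·(3/4) + (-8)·(1/4) = -11/4.
s3: (7)·(3/4) + (-7)·(1/4) = 7/2.
The best pure response is s3 with expected payoff 7/2.

7/2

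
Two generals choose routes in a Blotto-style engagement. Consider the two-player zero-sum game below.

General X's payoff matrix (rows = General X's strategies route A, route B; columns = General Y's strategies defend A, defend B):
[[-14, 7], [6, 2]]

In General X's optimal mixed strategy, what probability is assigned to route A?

4/25

Row minima are -14 and 2, so General X's maximin is 2; column maxima are 6 and 7, so General Y's minimax is 6. These differ, so the equilibrium is in mixed strategies.
Let General X play route A with probability p. General Y is indifferent when −14p + 6(1−p) = 7p + 2(1−p), giving p = 4/25.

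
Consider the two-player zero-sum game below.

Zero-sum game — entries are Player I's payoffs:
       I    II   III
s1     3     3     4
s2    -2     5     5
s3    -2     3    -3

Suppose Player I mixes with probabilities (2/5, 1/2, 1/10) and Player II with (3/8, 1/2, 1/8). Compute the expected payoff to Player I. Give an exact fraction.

99/40

Against (3/8, 1/2, 1/8), each row's expected payoff is s1: 25/8; s2: 19/8; s3: 3/8.
Taking the (2/5, 1/2, 1/10)-weighted average: (2/5)·(25/8) + (1/2)·(19/8) + (1/10)·(3/8) = 99/40.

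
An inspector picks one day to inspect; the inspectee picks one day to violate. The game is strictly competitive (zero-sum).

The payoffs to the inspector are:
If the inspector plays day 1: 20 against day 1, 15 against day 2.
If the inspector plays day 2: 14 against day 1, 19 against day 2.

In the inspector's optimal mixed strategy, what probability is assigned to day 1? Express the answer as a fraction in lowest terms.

Row minima are 15 and 14, so the inspector's maximin is 15; column maxima are 20 and 19, so the inspectee's minimax is 19. These differ, so the equilibrium is in mixed strategies.
Let the inspector play day 1 with probability p. The inspectee is indifferent when 20p + 14(1−p) = 15p + 19(1−p), giving p = 1/2.

1/2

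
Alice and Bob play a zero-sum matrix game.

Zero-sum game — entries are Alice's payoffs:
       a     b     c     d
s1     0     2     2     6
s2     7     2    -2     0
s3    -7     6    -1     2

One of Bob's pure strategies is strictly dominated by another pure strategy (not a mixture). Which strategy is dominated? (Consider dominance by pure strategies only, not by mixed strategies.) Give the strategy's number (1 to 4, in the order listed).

4

Bob prefers columns that give Alice less. Compare d with c: 2 < 6, -2 < 0, -1 < 2.
So c strictly dominates d for Bob; d is strictly dominated.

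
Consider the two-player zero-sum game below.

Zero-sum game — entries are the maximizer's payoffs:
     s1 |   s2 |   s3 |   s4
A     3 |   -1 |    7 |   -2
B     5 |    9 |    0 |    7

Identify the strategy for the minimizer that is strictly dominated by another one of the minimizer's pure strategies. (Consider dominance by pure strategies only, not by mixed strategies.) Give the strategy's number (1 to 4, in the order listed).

The minimizer prefers columns that give the maximizer less. Compare s2 with s4: -2 < -1, 7 < 9.
So s4 strictly dominates s2 for the minimizer; s2 is strictly dominated.

2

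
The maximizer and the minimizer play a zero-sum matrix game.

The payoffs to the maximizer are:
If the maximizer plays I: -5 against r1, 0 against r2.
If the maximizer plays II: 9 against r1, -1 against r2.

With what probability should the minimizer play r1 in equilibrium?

1/15

Row minima are -5 and -1, so the maximizer's maximin is -1; column maxima are 9 and 0, so the minimizer's minimax is 0. These differ, so the equilibrium is in mixed strategies.
Let the minimizer play r1 with probability q. The maximizer is indifferent when −5q = 9q − (1−q), giving q = 1/15.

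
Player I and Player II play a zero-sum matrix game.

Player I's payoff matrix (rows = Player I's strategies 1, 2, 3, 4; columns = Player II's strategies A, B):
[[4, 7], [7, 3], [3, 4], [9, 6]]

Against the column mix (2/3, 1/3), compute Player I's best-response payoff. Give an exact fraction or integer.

1: (4)·(2/3) + (7)·(1/3) = 5.
2: (7)·(2/3) + (3)·(1/3) = 17/3.
3: (3)·(2/3) + (4)·(1/3) = 10/3.
4: (9)·(2/3) + (6)·(1/3) = 8.
The best pure response is 4 with expected payoff 8.

8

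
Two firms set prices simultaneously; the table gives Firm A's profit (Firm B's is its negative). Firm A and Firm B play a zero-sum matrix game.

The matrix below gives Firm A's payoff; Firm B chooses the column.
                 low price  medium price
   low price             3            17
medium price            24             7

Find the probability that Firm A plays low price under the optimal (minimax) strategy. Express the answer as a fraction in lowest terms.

17/31

Row minima are 3 and 7, so Firm A's maximin is 7; column maxima are 24 and 17, so Firm B's minimax is 17. These differ, so the equilibrium is in mixed strategies.
Let Firm A play low price with probability p. Firm B is indifferent when 3p + 24(1−p) = 17p + 7(1−p), giving p = 17/31.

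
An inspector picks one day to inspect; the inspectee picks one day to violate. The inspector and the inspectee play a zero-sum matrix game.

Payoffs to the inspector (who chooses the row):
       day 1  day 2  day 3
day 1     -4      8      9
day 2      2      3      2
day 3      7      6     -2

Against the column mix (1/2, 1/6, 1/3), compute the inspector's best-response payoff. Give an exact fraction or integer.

23/6

day 1: (-4)·(1/2) + (8)·(1/6) + (9)·(1/3) = 7/3.
day 2: (2)·(1/2) + (3)·(1/6) + (2)·(1/3) = 13/6.
day 3: (7)·(1/2) + (6)·(1/6) + (-2)·(1/3) = 23/6.
The best pure response is day 3 with expected payoff 23/6.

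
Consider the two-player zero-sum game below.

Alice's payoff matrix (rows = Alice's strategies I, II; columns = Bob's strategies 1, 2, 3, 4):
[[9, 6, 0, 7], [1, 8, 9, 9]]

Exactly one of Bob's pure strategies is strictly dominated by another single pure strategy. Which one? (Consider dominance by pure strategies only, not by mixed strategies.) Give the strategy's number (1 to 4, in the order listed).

Bob prefers columns that give Alice less. Compare 4 with 2: 6 < 7, 8 < 9.
So 2 strictly dominates 4 for Bob; 4 is strictly dominated.

4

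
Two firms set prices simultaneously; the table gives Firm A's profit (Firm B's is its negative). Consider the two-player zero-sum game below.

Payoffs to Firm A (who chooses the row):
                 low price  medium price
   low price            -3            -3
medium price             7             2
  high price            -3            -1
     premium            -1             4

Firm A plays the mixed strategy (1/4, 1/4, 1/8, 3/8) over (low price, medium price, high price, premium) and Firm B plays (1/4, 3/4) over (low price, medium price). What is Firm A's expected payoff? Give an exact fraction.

29/32

Against (1/4, 3/4), each row's expected payoff is low price: -3; medium price: 13/4; high price: -3/2; premium: 11/4.
Taking the (1/4, 1/4, 1/8, 3/8)-weighted average: (1/4)·(-3) + (1/4)·(13/4) + (1/8)·(-3/2) + (3/8)·(11/4) = 29/32.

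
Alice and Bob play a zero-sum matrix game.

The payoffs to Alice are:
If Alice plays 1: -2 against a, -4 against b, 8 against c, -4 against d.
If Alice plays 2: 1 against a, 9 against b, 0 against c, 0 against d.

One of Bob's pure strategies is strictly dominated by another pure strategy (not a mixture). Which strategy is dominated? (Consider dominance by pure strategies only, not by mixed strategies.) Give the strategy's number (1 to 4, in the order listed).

1

Bob prefers columns that give Alice less. Compare a with d: -4 < -2, 0 < 1.
So d strictly dominates a for Bob; a is strictly dominated.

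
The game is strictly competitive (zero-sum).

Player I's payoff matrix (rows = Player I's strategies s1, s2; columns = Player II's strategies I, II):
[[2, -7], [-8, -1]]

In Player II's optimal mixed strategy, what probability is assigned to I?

3/8

Row minima are -7 and -8, so Player I's maximin is -7; column maxima are 2 and -1, so Player II's minimax is -1. These differ, so the equilibrium is in mixed strategies.
Let Player II play I with probability q. Player I is indifferent when 2q − 7(1−q) = −8q − (1−q), giving q = 3/8.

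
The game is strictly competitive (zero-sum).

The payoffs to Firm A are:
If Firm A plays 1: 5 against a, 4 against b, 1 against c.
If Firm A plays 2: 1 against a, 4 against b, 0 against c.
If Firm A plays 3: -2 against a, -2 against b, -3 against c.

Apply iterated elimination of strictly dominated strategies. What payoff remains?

Column a is strictly dominated by c for Firm B (1<5, 0<1, -3<-2); eliminate a.
Row 3 is strictly dominated by row 1 (4>-2, 1>-3); eliminate 3.
Column b is strictly dominated by c for Firm B (1<4, 0<4); eliminate b.
Row 2 is strictly dominated by row 1 (1>0); eliminate 2.
Only (1, c) remains, with payoff 1.

1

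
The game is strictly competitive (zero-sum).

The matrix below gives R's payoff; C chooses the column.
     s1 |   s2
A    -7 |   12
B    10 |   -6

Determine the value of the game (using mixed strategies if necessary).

Row minima are -7 and -6, so R's maximin is -6; column maxima are 10 and 12, so C's minimax is 10. These differ, so the equilibrium is in mixed strategies.
Let R play A with probability p. C is indifferent when −7p + 10(1−p) = 12p − 6(1−p), giving p = 16/35.
Let C play s1 with probability q. R is indifferent when −7q + 12(1−q) = 10q − 6(1−q), giving q = 18/35.
The value is -7·(18/35) + (12)·(17/35) = 78/35.

78/35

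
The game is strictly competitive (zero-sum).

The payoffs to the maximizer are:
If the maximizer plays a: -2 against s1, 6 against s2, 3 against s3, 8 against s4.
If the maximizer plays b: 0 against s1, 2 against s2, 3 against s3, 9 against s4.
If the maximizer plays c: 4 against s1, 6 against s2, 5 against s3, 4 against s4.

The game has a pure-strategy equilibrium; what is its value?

4

Row minima: -2, 0, 4 → the maximizer's maximin is 4.
Column maxima: 4, 6, 5, 9 → the minimizer's minimax is 4.
They coincide at (c, s1), so the value is 4.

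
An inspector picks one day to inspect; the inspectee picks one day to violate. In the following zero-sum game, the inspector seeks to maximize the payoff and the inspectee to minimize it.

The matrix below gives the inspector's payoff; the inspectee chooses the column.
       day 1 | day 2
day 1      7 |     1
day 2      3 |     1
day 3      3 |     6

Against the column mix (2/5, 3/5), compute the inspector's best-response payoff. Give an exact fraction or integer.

24/5

day 1: (7)·(2/5) + (1)·(3/5) = 17/5.
day 2: (3)·(2/5) + (1)·(3/5) = 9/5.
day 3: (3)·(2/5) + (6)·(3/5) = 24/5.
The best pure response is day 3 with expected payoff 24/5.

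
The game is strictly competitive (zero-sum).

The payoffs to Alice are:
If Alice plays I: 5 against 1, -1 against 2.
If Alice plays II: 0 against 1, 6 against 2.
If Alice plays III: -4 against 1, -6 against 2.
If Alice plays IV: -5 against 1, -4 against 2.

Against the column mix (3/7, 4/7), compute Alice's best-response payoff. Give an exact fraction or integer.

I: (5)·(3/7) + (-1)·(4/7) = 11/7.
II: (0)·(3/7) + (6)·(4/7) = 24/7.
III: (-4)·(3/7) + (-6)·(4/7) = -36/7.
IV: (-5)·(3/7) + (-4)·(4/7) = -31/7.
The best pure response is II with expected payoff 24/7.

24/7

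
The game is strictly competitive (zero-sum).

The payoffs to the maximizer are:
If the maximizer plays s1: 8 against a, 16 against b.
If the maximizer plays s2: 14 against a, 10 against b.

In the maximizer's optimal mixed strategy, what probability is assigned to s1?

Row minima are 8 and 10, so the maximizer's maximin is 10; column maxima are 14 and 16, so the minimizer's minimax is 14. These differ, so the equilibrium is in mixed strategies.
Let the maximizer play s1 with probability p. The minimizer is indifferent when 8p + 14(1−p) = 16p + 10(1−p), giving p = 1/3.

1/3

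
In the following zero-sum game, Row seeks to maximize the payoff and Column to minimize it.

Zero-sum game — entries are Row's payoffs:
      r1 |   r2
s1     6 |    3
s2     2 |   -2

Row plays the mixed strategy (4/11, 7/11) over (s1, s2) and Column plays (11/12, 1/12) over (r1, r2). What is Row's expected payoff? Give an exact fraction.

104/33

Against (11/12, 1/12), each row's expected payoff is s1: 23/4; s2: 5/3.
Taking the (4/11, 7/11)-weighted average: (4/11)·(23/4) + (7/11)·(5/3) = 104/33.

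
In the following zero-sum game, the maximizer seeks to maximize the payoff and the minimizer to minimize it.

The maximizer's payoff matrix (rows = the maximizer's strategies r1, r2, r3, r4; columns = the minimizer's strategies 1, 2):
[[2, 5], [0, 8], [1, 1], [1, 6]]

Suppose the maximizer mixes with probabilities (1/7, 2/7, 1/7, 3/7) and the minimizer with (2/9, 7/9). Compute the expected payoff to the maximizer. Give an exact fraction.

Against (2/9, 7/9), each row's expected payoff is r1: 13/3; r2: 56/9; r3: 1; r4: 44/9.
Taking the (1/7, 2/7, 1/7, 3/7)-weighted average: (1/7)·(13/3) + (2/7)·(56/9) + (1/7)·(1) + (3/7)·(44/9) = 292/63.

292/63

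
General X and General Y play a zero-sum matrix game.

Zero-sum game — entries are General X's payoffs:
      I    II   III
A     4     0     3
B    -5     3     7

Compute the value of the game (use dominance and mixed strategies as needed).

1

Column III is strictly dominated by II for General Y (it gives General X more in every row).
The remaining 2×2 game on (A, B) × (I, II) has no saddle point. Let General X play A with probability p; indifference gives 4p − 5(1−p) = 3(1−p), so p = 2/3.
Similarly General Y's optimal q on I is 1/4, and the value is 4·(1/4) + (0)·(3/4) = 1.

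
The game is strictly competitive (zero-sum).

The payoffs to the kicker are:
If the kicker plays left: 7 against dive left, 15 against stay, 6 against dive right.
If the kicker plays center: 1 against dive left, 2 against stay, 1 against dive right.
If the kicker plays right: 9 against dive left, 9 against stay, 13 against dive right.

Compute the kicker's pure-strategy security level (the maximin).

9

The worst-case payoff for each row is left: 6, center: 1, right: 9.
The best of these is 9.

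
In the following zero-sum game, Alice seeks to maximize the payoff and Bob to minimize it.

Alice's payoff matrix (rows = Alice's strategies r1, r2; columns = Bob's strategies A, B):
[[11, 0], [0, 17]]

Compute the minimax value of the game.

187/28

Row minima are 0 and 0, so Alice's maximin is 0; column maxima are 11 and 17, so Bob's minimax is 11. These differ, so the equilibrium is in mixed strategies.
Let Alice play r1 with probability p. Bob is indifferent when 11p = 17(1−p), giving p = 17/28.
Let Bob play A with probability q. Alice is indifferent when 11q = 17(1−q), giving q = 17/28.
The value is 11·(17/28) + (0)·(11/28) = 187/28.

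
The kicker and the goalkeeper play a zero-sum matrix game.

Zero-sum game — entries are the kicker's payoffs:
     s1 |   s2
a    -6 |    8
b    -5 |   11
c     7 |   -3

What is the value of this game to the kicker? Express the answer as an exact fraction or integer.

31/13

Row a is strictly dominated by row b, so the kicker never plays it.
The remaining 2×2 game on (b, c) × (s1, s2) has no saddle point. Let the kicker play b with probability p; indifference gives −5p + 7(1−p) = 11p − 3(1−p), so p = 5/13.
Similarly the goalkeeper's optimal q on s1 is 7/13, and the value is -5·(7/13) + (11)·(6/13) = 31/13.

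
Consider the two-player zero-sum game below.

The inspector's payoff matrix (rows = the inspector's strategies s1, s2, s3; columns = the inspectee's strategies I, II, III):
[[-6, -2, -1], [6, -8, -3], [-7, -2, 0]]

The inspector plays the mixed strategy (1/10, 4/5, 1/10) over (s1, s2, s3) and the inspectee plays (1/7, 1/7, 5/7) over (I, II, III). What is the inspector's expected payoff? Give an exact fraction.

Against (1/7, 1/7, 5/7), each row's expected payoff is s1: -13/7; s2: -17/7; s3: -9/7.
Taking the (1/10, 4/5, 1/10)-weighted average: (1/10)·(-13/7) + (4/5)·(-17/7) + (1/10)·(-9/7) = -79/35.

-79/35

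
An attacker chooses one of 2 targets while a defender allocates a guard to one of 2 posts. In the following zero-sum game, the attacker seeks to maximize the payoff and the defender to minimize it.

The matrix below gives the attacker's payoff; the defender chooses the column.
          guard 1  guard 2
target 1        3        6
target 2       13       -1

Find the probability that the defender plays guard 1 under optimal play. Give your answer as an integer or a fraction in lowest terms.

Row minima are 3 and -1, so the attacker's maximin is 3; column maxima are 13 and 6, so the defender's minimax is 6. These differ, so the equilibrium is in mixed strategies.
Let the defender play guard 1 with probability q. The attacker is indifferent when 3q + 6(1−q) = 13q − (1−q), giving q = 7/17.

7/17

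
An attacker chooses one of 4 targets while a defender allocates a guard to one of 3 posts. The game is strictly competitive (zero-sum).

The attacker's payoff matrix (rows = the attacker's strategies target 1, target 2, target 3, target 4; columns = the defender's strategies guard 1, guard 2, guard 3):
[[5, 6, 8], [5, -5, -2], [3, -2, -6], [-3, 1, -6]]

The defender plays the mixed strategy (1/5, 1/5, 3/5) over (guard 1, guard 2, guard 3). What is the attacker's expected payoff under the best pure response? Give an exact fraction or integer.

7

target 1: (5)·(1/5) + (6)·(1/5) + (8)·(3/5) = 7.
target 2: (5)·(1/5) + (-5)·(1/5) + (-2)·(3/5) = -6/5.
target 3: (3)·(1/5) + (-2)·(1/5) + (-6)·(3/5) = -17/5.
target 4: (-3)·(1/5) + (1)·(1/5) + (-6)·(3/5) = -4.
The best pure response is target 1 with expected payoff 7.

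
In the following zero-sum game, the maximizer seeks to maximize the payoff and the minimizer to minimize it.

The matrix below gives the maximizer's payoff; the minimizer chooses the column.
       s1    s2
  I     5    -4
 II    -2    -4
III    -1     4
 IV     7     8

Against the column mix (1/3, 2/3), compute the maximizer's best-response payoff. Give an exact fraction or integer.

23/3

I: (5)·(1/3) + (-4)·(2/3) = -1.
II: (-2)·(1/3) + (-4)·(2/3) = -10/3.
III: (-1)·(1/3) + (4)·(2/3) = 7/3.
IV: (7)·(1/3) + (8)·(2/3) = 23/3.
The best pure response is IV with expected payoff 23/3.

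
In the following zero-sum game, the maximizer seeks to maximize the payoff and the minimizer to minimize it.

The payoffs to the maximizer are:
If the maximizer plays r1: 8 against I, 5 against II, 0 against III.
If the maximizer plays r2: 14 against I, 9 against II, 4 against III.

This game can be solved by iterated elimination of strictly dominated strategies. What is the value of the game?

4

Row r1 is strictly dominated by row r2 (14>8, 9>5, 4>0); eliminate r1.
Column I is strictly dominated by II for the minimizer (9<14); eliminate I.
Column II is strictly dominated by III for the minimizer (4<9); eliminate II.
Only (r2, III) remains, with payoff 4.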